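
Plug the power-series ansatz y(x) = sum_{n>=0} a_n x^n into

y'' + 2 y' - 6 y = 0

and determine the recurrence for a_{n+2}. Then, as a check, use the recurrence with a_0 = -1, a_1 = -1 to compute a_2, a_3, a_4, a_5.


Substitute y = sum_n a_n x^n.
y''(x) has coefficient (n+2)(n+1) a_{n+2} at x^n;
2 y'(x) has coefficient 2 (n+1) a_{n+1} at x^n;
-6 y(x) has coefficient -6 a_n at x^n.
Matching x^n: (n+2)(n+1) a_{n+2} + 2 (n+1) a_{n+1} - 6 a_n = 0.
Thus a_{n+2} = [-2 (n+1) a_{n+1} + 6 a_n] / ((n+1)(n+2)).

Check with a_0 = -1, a_1 = -1 (apply the recurrence for n = 0, 1, 2, 3): a_0 = -1, a_1 = -1, a_2 = -2, a_3 = 1/3, a_4 = -7/6, a_5 = 17/30.

a_(n+2) = [-2 (n+1) a_(n+1) + 6 a_n] / ((n+1)(n+2)); check: a_0 = -1, a_1 = -1, a_2 = -2, a_3 = 1/3, a_4 = -7/6, a_5 = 17/30


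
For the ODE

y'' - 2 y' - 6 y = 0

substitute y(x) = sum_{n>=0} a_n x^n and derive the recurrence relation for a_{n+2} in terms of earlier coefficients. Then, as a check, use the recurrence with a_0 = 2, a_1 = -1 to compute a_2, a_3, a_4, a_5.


Substitute y = sum_n a_n x^n.
y''(x) has coefficient (n+2)(n+1) a_{n+2} at x^n;
-2 y'(x) has coefficient -2 (n+1) a_{n+1} at x^n;
-6 y(x) has coefficient -6 a_n at x^n.
Matching x^n: (n+2)(n+1) a_{n+2} - 2 (n+1) a_{n+1} - 6 a_n = 0.
Thus a_{n+2} = [2 (n+1) a_{n+1} + 6 a_n] / ((n+1)(n+2)).

Check with a_0 = 2, a_1 = -1 (apply the recurrence for n = 0, 1, 2, 3): a_0 = 2, a_1 = -1, a_2 = 5, a_3 = 7/3, a_4 = 11/3, a_5 = 13/6.

a_(n+2) = [2 (n+1) a_(n+1) + 6 a_n] / ((n+1)(n+2)); check: a_0 = 2, a_1 = -1, a_2 = 5, a_3 = 7/3, a_4 = 11/3, a_5 = 13/6


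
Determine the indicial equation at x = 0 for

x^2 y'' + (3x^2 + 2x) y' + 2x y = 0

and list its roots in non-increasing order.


Divide by x^2 to reach normal form y'' + P_1(x) y' + P_2(x) y = 0 with P_1(x) = 3 + 2/x and P_2(x) = 2/x.
x = 0 is a singular point because the y'-coefficient 3 + 2/x has a pole at x = 0 and the y-coefficient 2/x has a pole at x = 0.
It is a regular singular point because x P_1(x) = p(x) = 3x + 2 and x^2 P_2(x) = q(x) = 2x are polynomials, hence analytic at x = 0.
p(0) = 2,  q(0) = 0.
Indicial equation: r(r-1) + p(0) r + q(0) = 0, i.e. r^2 + (p(0) - 1) r + q(0) = 0, i.e. r^2 + 1 r = 0.
Discriminant: (1)^2 - 4(0) = 1, so r = (-1 ± 1)/2.
Solving: r_1 = 0, r_2 = -1.

indicial: r^2 + 1 r = 0; roots r_1 = 0, r_2 = -1


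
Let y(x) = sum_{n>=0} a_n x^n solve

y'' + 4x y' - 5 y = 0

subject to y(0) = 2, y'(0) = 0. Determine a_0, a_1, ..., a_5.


Ansatz: y(x) = sum_{n>=0} a_n x^n, so y'(x) = sum_{n>=1} n a_n x^(n-1) and y''(x) = sum_{n>=2} n(n-1) a_n x^(n-2).
Substitute into P(x) y'' + Q(x) y' + R(x) y = 0 with P(x) = 1, Q(x) = 4x, R(x) = -5, and match powers of x.
Initial conditions: a_0 = 2, a_1 = 0.
Setting the coefficient of each power of x to zero and solving order by order (substituting the coefficients already found):
  x^0: 2 a_2 - 5 a_0 = 0  ->  2 a_2 = 5 a_0 = 10  ->  a_2 = 5
  x^1: 6 a_3 - a_1 = 0  ->  6 a_3 = a_1 = 0  ->  a_3 = 0
  x^2: 12 a_4 + 3 a_2 = 0  ->  12 a_4 = -3 a_2 = -15  ->  a_4 = -5/4
  x^3: 20 a_5 + 7 a_3 = 0  ->  20 a_5 = -7 a_3 = 0  ->  a_5 = 0
Truncated series: y(x) = 2 + 5 x^2 - (5/4) x^4 + O(x^6).

a_0 = 2; a_1 = 0; a_2 = 5; a_3 = 0; a_4 = -5/4; a_5 = 0


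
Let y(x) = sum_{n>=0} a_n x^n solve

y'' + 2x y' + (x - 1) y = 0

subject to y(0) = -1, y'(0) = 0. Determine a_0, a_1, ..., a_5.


Ansatz: y(x) = sum_{n>=0} a_n x^n, so y'(x) = sum_{n>=1} n a_n x^(n-1) and y''(x) = sum_{n>=2} n(n-1) a_n x^(n-2).
Substitute into P(x) y'' + Q(x) y' + R(x) y = 0 with P(x) = 1, Q(x) = 2x, R(x) = x - 1, and match powers of x.
Initial conditions: a_0 = -1, a_1 = 0.
Setting the coefficient of each power of x to zero and solving order by order (substituting the coefficients already found):
  x^0: 2 a_2 - a_0 = 0  ->  2 a_2 = a_0 = -1  ->  a_2 = -1/2
  x^1: 6 a_3 + a_1 + a_0 = 0  ->  6 a_3 = -a_1 - a_0 = 1  ->  a_3 = 1/6
  x^2: 12 a_4 + 3 a_2 + a_1 = 0  ->  12 a_4 = -3 a_2 - a_1 = 3/2  ->  a_4 = 1/8
  x^3: 20 a_5 + 5 a_3 + a_2 = 0  ->  20 a_5 = -5 a_3 - a_2 = -1/3  ->  a_5 = -1/60
Truncated series: y(x) = -1 - (1/2) x^2 + (1/6) x^3 + (1/8) x^4 - (1/60) x^5 + O(x^6).

a_0 = -1; a_1 = 0; a_2 = -1/2; a_3 = 1/6; a_4 = 1/8; a_5 = -1/60


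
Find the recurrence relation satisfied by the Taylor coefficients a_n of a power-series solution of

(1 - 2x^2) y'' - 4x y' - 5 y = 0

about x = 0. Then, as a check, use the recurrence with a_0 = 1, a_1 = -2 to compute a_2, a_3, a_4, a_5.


Substitute y = sum_n a_n x^n.
(1 - 2 x^2) y'' contributes (n+2)(n+1) a_{n+2} - 2 n(n-1) a_n at x^n.
-4 x y'(x) contributes -4 n a_n at x^n.
-5 y(x) contributes -5 a_n at x^n.
Matching x^n: (n+2)(n+1) a_{n+2} + (-2 n(n-1) - 4 n - 5) a_n = 0.
Thus a_{n+2} = (2 n(n-1) + 4 n + 5) / ((n+1)(n+2)) * a_n.

Check with a_0 = 1, a_1 = -2 (apply the recurrence for n = 0, 1, 2, 3): a_0 = 1, a_1 = -2, a_2 = 5/2, a_3 = -3, a_4 = 85/24, a_5 = -87/20.

a_(n+2) = (2 n(n-1) + 4 n + 5) / ((n+1)(n+2)) * a_n; check: a_0 = 1, a_1 = -2, a_2 = 5/2, a_3 = -3, a_4 = 85/24, a_5 = -87/20


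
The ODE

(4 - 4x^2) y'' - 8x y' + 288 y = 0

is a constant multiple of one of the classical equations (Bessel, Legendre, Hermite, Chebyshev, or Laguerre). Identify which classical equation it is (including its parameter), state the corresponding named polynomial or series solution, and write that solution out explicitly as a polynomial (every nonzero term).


All three coefficients share the factor 4; dividing through by 4 gives  (1 - x^2) y'' - 2x y' + 72 y = 0.
This matches the Legendre equation (1 - x^2) y'' - 2x y' + n(n+1) y = 0 (note the -2x y' term) with n(n+1) = 72, so n = 8; the polynomial solution is P_8(x).
With y = sum_k a_k x^k, matching x^k gives (k+2)(k+1) a_{k+2} = [k(k+1) - n(n+1)] a_k = (k - 8)(k + 9) a_k. The right side vanishes at k = 8, so the series with the parity of 8 terminates at degree 8.
Standard normalization (P_n(1) = 1): leading coefficient (2n)!/(2^n (n!)^2) = 20922789888000/(256*1625702400) = 6435/128, so a_8 = 6435/128. Work downward with a_k = (k+1)(k+2) a_{k+2} / ((k - 8)(k + 9)):
  a_6 = (7)(8)(6435/128) / ((6 - 8)(6 + 9)) = (45045/16)/(-30) = -3003/32
  a_4 = (5)(6)(-3003/32) / ((4 - 8)(4 + 9)) = (-45045/16)/(-52) = 3465/64
  a_2 = (3)(4)(3465/64) / ((2 - 8)(2 + 9)) = (10395/16)/(-66) = -315/32
  a_0 = (1)(2)(-315/32) / ((0 - 8)(0 + 9)) = (-315/16)/(-72) = 35/128
Hence P_8(x) = 6435 x^8/128 - 3003 x^6/32 + 3465 x^4/64 - 315 x^2/32 + 35/128.

P_8(x); series = 6435 x^8/128 - 3003 x^6/32 + 3465 x^4/64 - 315 x^2/32 + 35/128


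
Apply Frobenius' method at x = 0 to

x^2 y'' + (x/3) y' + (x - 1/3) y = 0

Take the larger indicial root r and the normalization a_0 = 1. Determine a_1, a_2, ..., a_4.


Write in Frobenius form y'' + (p(x)/x) y' + (q(x)/x^2) y = 0:
  p(x) = 1/3,  q(x) = x - 1/3.
Indicial equation: r(r-1) + (1/3) r + (-1/3) = 0 -> roots r_1 = 1, r_2 = -1/3.
Take r = r_1 = 1. Let y(x) = x^r sum_{n>=0} a_n x^n with a_0 = 1.
Substitute y = x^r sum a_n x^n and match x^{r+n}. The recurrence is
  D(n) a_n + 1 a_{n-1} = 0,  where D(n) = (r+n)(r+n-1) + (1/3)(r+n) + (-1/3).
  a_n = -1 / D(n) * a_{n-1}.
Since the indicial polynomial factors as (r - r_1)(r - r_2), D(n) = (r_1 + n - r_1)(r_1 + n - r_2) = n(n + 4/3).
Evaluating step by step (a_0 = 1):
  n = 1: D(1) = 1(1 + 4/3) = 7/3; numerator = -1(1) = -1; a_1 = (-1)/(7/3) = -3/7
  n = 2: D(2) = 2(2 + 4/3) = 20/3; numerator = -1(-3/7) = 3/7; a_2 = (3/7)/(20/3) = 9/140
  n = 3: D(3) = 3(3 + 4/3) = 13; numerator = -1(9/140) = -9/140; a_3 = (-9/140)/(13) = -9/1820
  n = 4: D(4) = 4(4 + 4/3) = 64/3; numerator = -1(-9/1820) = 9/1820; a_4 = (9/1820)/(64/3) = 27/116480

r = 1; a_0 = 1; a_1 = -3/7; a_2 = 9/140; a_3 = -9/1820; a_4 = 27/116480


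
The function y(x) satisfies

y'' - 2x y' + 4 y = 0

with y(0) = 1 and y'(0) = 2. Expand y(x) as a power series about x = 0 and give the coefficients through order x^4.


Ansatz: y(x) = sum_{n>=0} a_n x^n, so y'(x) = sum_{n>=1} n a_n x^(n-1) and y''(x) = sum_{n>=2} n(n-1) a_n x^(n-2).
Substitute into P(x) y'' + Q(x) y' + R(x) y = 0 with P(x) = 1, Q(x) = -2x, R(x) = 4, and match powers of x.
Initial conditions: a_0 = 1, a_1 = 2.
Setting the coefficient of each power of x to zero and solving order by order (substituting the coefficients already found):
  x^0: 2 a_2 + 4 a_0 = 0  ->  2 a_2 = -4 a_0 = -4  ->  a_2 = -2
  x^1: 6 a_3 + 2 a_1 = 0  ->  6 a_3 = -2 a_1 = -4  ->  a_3 = -2/3
  x^2: 12 a_4 = 0  ->  a_4 = 0
Truncated series: y(x) = 1 + 2 x - 2 x^2 - (2/3) x^3 + O(x^5).

a_0 = 1; a_1 = 2; a_2 = -2; a_3 = -2/3; a_4 = 0


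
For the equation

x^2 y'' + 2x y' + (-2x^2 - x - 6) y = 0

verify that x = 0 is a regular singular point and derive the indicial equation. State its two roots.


Divide by x^2 to reach normal form y'' + P_1(x) y' + P_2(x) y = 0 with P_1(x) = 2/x and P_2(x) = -2 - 1/x - 6/x^2.
x = 0 is a singular point because the y'-coefficient 2/x has a pole at x = 0 and the y-coefficient -2 - 1/x - 6/x^2 has a pole at x = 0.
It is a regular singular point because x P_1(x) = p(x) = 2 and x^2 P_2(x) = q(x) = -2x^2 - x - 6 are polynomials, hence analytic at x = 0.
p(0) = 2,  q(0) = -6.
Indicial equation: r(r-1) + p(0) r + q(0) = 0, i.e. r^2 + (p(0) - 1) r + q(0) = 0, i.e. r^2 + 1 r - 6 = 0.
Discriminant: (1)^2 - 4(-6) = 25, so r = (-1 ± 5)/2.
Solving: r_1 = 2, r_2 = -3.

indicial: r^2 + 1 r - 6 = 0; roots r_1 = 2, r_2 = -3


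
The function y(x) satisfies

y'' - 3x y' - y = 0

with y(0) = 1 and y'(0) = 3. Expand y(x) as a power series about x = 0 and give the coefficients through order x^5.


Ansatz: y(x) = sum_{n>=0} a_n x^n, so y'(x) = sum_{n>=1} n a_n x^(n-1) and y''(x) = sum_{n>=2} n(n-1) a_n x^(n-2).
Substitute into P(x) y'' + Q(x) y' + R(x) y = 0 with P(x) = 1, Q(x) = -3x, R(x) = -1, and match powers of x.
Initial conditions: a_0 = 1, a_1 = 3.
Setting the coefficient of each power of x to zero and solving order by order (substituting the coefficients already found):
  x^0: 2 a_2 - a_0 = 0  ->  2 a_2 = a_0 = 1  ->  a_2 = 1/2
  x^1: 6 a_3 - 4 a_1 = 0  ->  6 a_3 = 4 a_1 = 12  ->  a_3 = 2
  x^2: 12 a_4 - 7 a_2 = 0  ->  12 a_4 = 7 a_2 = 7/2  ->  a_4 = 7/24
  x^3: 20 a_5 - 10 a_3 = 0  ->  20 a_5 = 10 a_3 = 20  ->  a_5 = 1
Truncated series: y(x) = 1 + 3 x + (1/2) x^2 + 2 x^3 + (7/24) x^4 + x^5 + O(x^6).

a_0 = 1; a_1 = 3; a_2 = 1/2; a_3 = 2; a_4 = 7/24; a_5 = 1


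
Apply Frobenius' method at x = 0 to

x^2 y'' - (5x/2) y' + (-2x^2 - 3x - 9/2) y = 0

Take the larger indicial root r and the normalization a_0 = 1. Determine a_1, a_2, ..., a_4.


Write in Frobenius form y'' + (p(x)/x) y' + (q(x)/x^2) y = 0:
  p(x) = -5/2,  q(x) = -2x^2 - 3x - 9/2.
Indicial equation: r(r-1) + (-5/2) r + (-9/2) = 0 -> roots r_1 = 9/2, r_2 = -1.
Take r = r_1 = 9/2. Let y(x) = x^r sum_{n>=0} a_n x^n with a_0 = 1.
Substitute y = x^r sum a_n x^n and match x^{r+n}. The recurrence is
  D(n) a_n - 3 a_{n-1} - 2 a_{n-2} = 0,  where D(n) = (r+n)(r+n-1) + (-5/2)(r+n) + (-9/2).
  a_n = [3 a_{n-1} + 2 a_{n-2}] / D(n).
Since the indicial polynomial factors as (r - r_1)(r - r_2), D(n) = (r_1 + n - r_1)(r_1 + n - r_2) = n(n + 11/2).
Evaluating step by step (a_0 = 1):
  n = 1: D(1) = 1(1 + 11/2) = 13/2; numerator = 3(1) = 3; a_1 = (3)/(13/2) = 6/13
  n = 2: D(2) = 2(2 + 11/2) = 15; numerator = 3(6/13) + 2(1) = 44/13; a_2 = (44/13)/(15) = 44/195
  n = 3: D(3) = 3(3 + 11/2) = 51/2; numerator = 3(44/195) + 2(6/13) = 8/5; a_3 = (8/5)/(51/2) = 16/255
  n = 4: D(4) = 4(4 + 11/2) = 38; numerator = 3(16/255) + 2(44/195) = 424/663; a_4 = (424/663)/(38) = 212/12597

r = 9/2; a_0 = 1; a_1 = 6/13; a_2 = 44/195; a_3 = 16/255; a_4 = 212/12597


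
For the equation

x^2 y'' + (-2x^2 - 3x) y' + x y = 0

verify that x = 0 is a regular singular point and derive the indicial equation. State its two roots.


Divide by x^2 to reach normal form y'' + P_1(x) y' + P_2(x) y = 0 with P_1(x) = -2 - 3/x and P_2(x) = 1/x.
x = 0 is a singular point because the y'-coefficient -2 - 3/x has a pole at x = 0 and the y-coefficient 1/x has a pole at x = 0.
It is a regular singular point because x P_1(x) = p(x) = -2x - 3 and x^2 P_2(x) = q(x) = x are polynomials, hence analytic at x = 0.
p(0) = -3,  q(0) = 0.
Indicial equation: r(r-1) + p(0) r + q(0) = 0, i.e. r^2 + (p(0) - 1) r + q(0) = 0, i.e. r^2 - 4 r = 0.
Discriminant: (-4)^2 - 4(0) = 16, so r = (4 ± 4)/2.
Solving: r_1 = 4, r_2 = 0.

indicial: r^2 - 4 r = 0; roots r_1 = 4, r_2 = 0


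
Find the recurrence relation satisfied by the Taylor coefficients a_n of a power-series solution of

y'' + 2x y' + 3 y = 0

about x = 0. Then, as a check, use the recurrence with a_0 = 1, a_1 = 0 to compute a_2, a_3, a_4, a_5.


Substitute y = sum_n a_n x^n.
y''(x) has coefficient (n+2)(n+1) a_{n+2} at x^n;
2 x y'(x) has coefficient 2 n a_n at x^n (shift);
3 y(x) has coefficient 3 a_n at x^n.
Matching x^n: (n+2)(n+1) a_{n+2} + (2n + 3) a_n = 0.
Thus a_{n+2} = (-2n - 3) / ((n+1)(n+2)) * a_n.

Check with a_0 = 1, a_1 = 0 (apply the recurrence for n = 0, 1, 2, 3): a_0 = 1, a_1 = 0, a_2 = -3/2, a_3 = 0, a_4 = 7/8, a_5 = 0.

a_(n+2) = (-2n - 3) / ((n+1)(n+2)) * a_n; check: a_0 = 1, a_1 = 0, a_2 = -3/2, a_3 = 0, a_4 = 7/8, a_5 = 0


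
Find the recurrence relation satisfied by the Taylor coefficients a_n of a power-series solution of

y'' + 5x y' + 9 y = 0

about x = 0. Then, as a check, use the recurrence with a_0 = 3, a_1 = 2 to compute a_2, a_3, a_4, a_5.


Substitute y = sum_n a_n x^n.
y''(x) has coefficient (n+2)(n+1) a_{n+2} at x^n;
5 x y'(x) has coefficient 5 n a_n at x^n (shift);
9 y(x) has coefficient 9 a_n at x^n.
Matching x^n: (n+2)(n+1) a_{n+2} + (5n + 9) a_n = 0.
Thus a_{n+2} = (-5n - 9) / ((n+1)(n+2)) * a_n.

Check with a_0 = 3, a_1 = 2 (apply the recurrence for n = 0, 1, 2, 3): a_0 = 3, a_1 = 2, a_2 = -27/2, a_3 = -14/3, a_4 = 171/8, a_5 = 28/5.

a_(n+2) = (-5n - 9) / ((n+1)(n+2)) * a_n; check: a_0 = 3, a_1 = 2, a_2 = -27/2, a_3 = -14/3, a_4 = 171/8, a_5 = 28/5


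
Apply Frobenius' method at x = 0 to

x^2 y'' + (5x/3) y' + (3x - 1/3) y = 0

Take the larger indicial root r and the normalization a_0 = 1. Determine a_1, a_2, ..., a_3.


Write in Frobenius form y'' + (p(x)/x) y' + (q(x)/x^2) y = 0:
  p(x) = 5/3,  q(x) = 3x - 1/3.
Indicial equation: r(r-1) + (5/3) r + (-1/3) = 0 -> roots r_1 = 1/3, r_2 = -1.
Take r = r_1 = 1/3. Let y(x) = x^r sum_{n>=0} a_n x^n with a_0 = 1.
Substitute y = x^r sum a_n x^n and match x^{r+n}. The recurrence is
  D(n) a_n + 3 a_{n-1} = 0,  where D(n) = (r+n)(r+n-1) + (5/3)(r+n) + (-1/3).
  a_n = -3 / D(n) * a_{n-1}.
Since the indicial polynomial factors as (r - r_1)(r - r_2), D(n) = (r_1 + n - r_1)(r_1 + n - r_2) = n(n + 4/3).
Evaluating step by step (a_0 = 1):
  n = 1: D(1) = 1(1 + 4/3) = 7/3; numerator = -3(1) = -3; a_1 = (-3)/(7/3) = -9/7
  n = 2: D(2) = 2(2 + 4/3) = 20/3; numerator = -3(-9/7) = 27/7; a_2 = (27/7)/(20/3) = 81/140
  n = 3: D(3) = 3(3 + 4/3) = 13; numerator = -3(81/140) = -243/140; a_3 = (-243/140)/(13) = -243/1820

r = 1/3; a_0 = 1; a_1 = -9/7; a_2 = 81/140; a_3 = -243/1820


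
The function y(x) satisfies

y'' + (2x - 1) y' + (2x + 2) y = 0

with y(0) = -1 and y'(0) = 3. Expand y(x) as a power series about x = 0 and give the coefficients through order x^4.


Ansatz: y(x) = sum_{n>=0} a_n x^n, so y'(x) = sum_{n>=1} n a_n x^(n-1) and y''(x) = sum_{n>=2} n(n-1) a_n x^(n-2).
Substitute into P(x) y'' + Q(x) y' + R(x) y = 0 with P(x) = 1, Q(x) = 2x - 1, R(x) = 2x + 2, and match powers of x.
Initial conditions: a_0 = -1, a_1 = 3.
Setting the coefficient of each power of x to zero and solving order by order (substituting the coefficients already found):
  x^0: 2 a_2 - a_1 + 2 a_0 = 0  ->  2 a_2 = a_1 - 2 a_0 = 5  ->  a_2 = 5/2
  x^1: 6 a_3 - 2 a_2 + 4 a_1 + 2 a_0 = 0  ->  6 a_3 = 2 a_2 - 4 a_1 - 2 a_0 = -5  ->  a_3 = -5/6
  x^2: 12 a_4 - 3 a_3 + 6 a_2 + 2 a_1 = 0  ->  12 a_4 = 3 a_3 - 6 a_2 - 2 a_1 = -47/2  ->  a_4 = -47/24
Truncated series: y(x) = -1 + 3 x + (5/2) x^2 - (5/6) x^3 - (47/24) x^4 + O(x^5).

a_0 = -1; a_1 = 3; a_2 = 5/2; a_3 = -5/6; a_4 = -47/24


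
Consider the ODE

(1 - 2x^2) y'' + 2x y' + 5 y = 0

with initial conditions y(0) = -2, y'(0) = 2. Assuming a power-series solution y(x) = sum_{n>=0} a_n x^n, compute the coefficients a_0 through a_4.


Ansatz: y(x) = sum_{n>=0} a_n x^n, so y'(x) = sum_{n>=1} n a_n x^(n-1) and y''(x) = sum_{n>=2} n(n-1) a_n x^(n-2).
Substitute into P(x) y'' + Q(x) y' + R(x) y = 0 with P(x) = 1 - 2x^2, Q(x) = 2x, R(x) = 5, and match powers of x.
Initial conditions: a_0 = -2, a_1 = 2.
Setting the coefficient of each power of x to zero and solving order by order (substituting the coefficients already found):
  x^0: 2 a_2 + 5 a_0 = 0  ->  2 a_2 = -5 a_0 = 10  ->  a_2 = 5
  x^1: 6 a_3 + 7 a_1 = 0  ->  6 a_3 = -7 a_1 = -14  ->  a_3 = -7/3
  x^2: 12 a_4 + 5 a_2 = 0  ->  12 a_4 = -5 a_2 = -25  ->  a_4 = -25/12
Truncated series: y(x) = -2 + 2 x + 5 x^2 - (7/3) x^3 - (25/12) x^4 + O(x^5).

a_0 = -2; a_1 = 2; a_2 = 5; a_3 = -7/3; a_4 = -25/12


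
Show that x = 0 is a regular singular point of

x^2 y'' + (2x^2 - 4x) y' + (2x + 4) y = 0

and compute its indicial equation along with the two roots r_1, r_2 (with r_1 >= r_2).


Divide by x^2 to reach normal form y'' + P_1(x) y' + P_2(x) y = 0 with P_1(x) = 2 - 4/x and P_2(x) = 2/x + 4/x^2.
x = 0 is a singular point because the y'-coefficient 2 - 4/x has a pole at x = 0 and the y-coefficient 2/x + 4/x^2 has a pole at x = 0.
It is a regular singular point because x P_1(x) = p(x) = 2x - 4 and x^2 P_2(x) = q(x) = 2x + 4 are polynomials, hence analytic at x = 0.
p(0) = -4,  q(0) = 4.
Indicial equation: r(r-1) + p(0) r + q(0) = 0, i.e. r^2 + (p(0) - 1) r + q(0) = 0, i.e. r^2 - 5 r + 4 = 0.
Discriminant: (-5)^2 - 4(4) = 9, so r = (5 ± 3)/2.
Solving: r_1 = 4, r_2 = 1.

indicial: r^2 - 5 r + 4 = 0; roots r_1 = 4, r_2 = 1


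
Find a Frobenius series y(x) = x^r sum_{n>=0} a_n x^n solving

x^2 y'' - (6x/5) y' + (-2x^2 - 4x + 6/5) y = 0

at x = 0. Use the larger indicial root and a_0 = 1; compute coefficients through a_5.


Write in Frobenius form y'' + (p(x)/x) y' + (q(x)/x^2) y = 0:
  p(x) = -6/5,  q(x) = -2x^2 - 4x + 6/5.
Indicial equation: r(r-1) + (-6/5) r + (6/5) = 0 -> roots r_1 = 6/5, r_2 = 1.
Take r = r_1 = 6/5. Let y(x) = x^r sum_{n>=0} a_n x^n with a_0 = 1.
Substitute y = x^r sum a_n x^n and match x^{r+n}. The recurrence is
  D(n) a_n - 4 a_{n-1} - 2 a_{n-2} = 0,  where D(n) = (r+n)(r+n-1) + (-6/5)(r+n) + (6/5).
  a_n = [4 a_{n-1} + 2 a_{n-2}] / D(n).
Since the indicial polynomial factors as (r - r_1)(r - r_2), D(n) = (r_1 + n - r_1)(r_1 + n - r_2) = n(n + 1/5).
Evaluating step by step (a_0 = 1):
  n = 1: D(1) = 1(1 + 1/5) = 6/5; numerator = 4(1) = 4; a_1 = (4)/(6/5) = 10/3
  n = 2: D(2) = 2(2 + 1/5) = 22/5; numerator = 4(10/3) + 2(1) = 46/3; a_2 = (46/3)/(22/5) = 115/33
  n = 3: D(3) = 3(3 + 1/5) = 48/5; numerator = 4(115/33) + 2(10/3) = 680/33; a_3 = (680/33)/(48/5) = 425/198
  n = 4: D(4) = 4(4 + 1/5) = 84/5; numerator = 4(425/198) + 2(115/33) = 140/9; a_4 = (140/9)/(84/5) = 25/27
  n = 5: D(5) = 5(5 + 1/5) = 26; numerator = 4(25/27) + 2(425/198) = 2375/297; a_5 = (2375/297)/(26) = 2375/7722

r = 6/5; a_0 = 1; a_1 = 10/3; a_2 = 115/33; a_3 = 425/198; a_4 = 25/27; a_5 = 2375/7722


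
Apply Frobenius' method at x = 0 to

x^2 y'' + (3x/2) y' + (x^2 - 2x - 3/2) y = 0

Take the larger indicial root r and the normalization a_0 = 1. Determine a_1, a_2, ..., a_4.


Write in Frobenius form y'' + (p(x)/x) y' + (q(x)/x^2) y = 0:
  p(x) = 3/2,  q(x) = x^2 - 2x - 3/2.
Indicial equation: r(r-1) + (3/2) r + (-3/2) = 0 -> roots r_1 = 1, r_2 = -3/2.
Take r = r_1 = 1. Let y(x) = x^r sum_{n>=0} a_n x^n with a_0 = 1.
Substitute y = x^r sum a_n x^n and match x^{r+n}. The recurrence is
  D(n) a_n - 2 a_{n-1} + 1 a_{n-2} = 0,  where D(n) = (r+n)(r+n-1) + (3/2)(r+n) + (-3/2).
  a_n = [2 a_{n-1} - 1 a_{n-2}] / D(n).
Since the indicial polynomial factors as (r - r_1)(r - r_2), D(n) = (r_1 + n - r_1)(r_1 + n - r_2) = n(n + 5/2).
Evaluating step by step (a_0 = 1):
  n = 1: D(1) = 1(1 + 5/2) = 7/2; numerator = 2(1) = 2; a_1 = (2)/(7/2) = 4/7
  n = 2: D(2) = 2(2 + 5/2) = 9; numerator = 2(4/7) - 1(1) = 1/7; a_2 = (1/7)/(9) = 1/63
  n = 3: D(3) = 3(3 + 5/2) = 33/2; numerator = 2(1/63) - 1(4/7) = -34/63; a_3 = (-34/63)/(33/2) = -68/2079
  n = 4: D(4) = 4(4 + 5/2) = 26; numerator = 2(-68/2079) - 1(1/63) = -169/2079; a_4 = (-169/2079)/(26) = -13/4158

r = 1; a_0 = 1; a_1 = 4/7; a_2 = 1/63; a_3 = -68/2079; a_4 = -13/4158


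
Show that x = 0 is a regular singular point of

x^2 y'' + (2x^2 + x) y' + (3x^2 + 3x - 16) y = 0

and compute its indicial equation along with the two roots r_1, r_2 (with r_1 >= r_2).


Divide by x^2 to reach normal form y'' + P_1(x) y' + P_2(x) y = 0 with P_1(x) = 2 + 1/x and P_2(x) = 3 + 3/x - 16/x^2.
x = 0 is a singular point because the y'-coefficient 2 + 1/x has a pole at x = 0 and the y-coefficient 3 + 3/x - 16/x^2 has a pole at x = 0.
It is a regular singular point because x P_1(x) = p(x) = 2x + 1 and x^2 P_2(x) = q(x) = 3x^2 + 3x - 16 are polynomials, hence analytic at x = 0.
p(0) = 1,  q(0) = -16.
Indicial equation: r(r-1) + p(0) r + q(0) = 0, i.e. r^2 + (p(0) - 1) r + q(0) = 0, i.e. r^2 - 16 = 0.
Discriminant: (0)^2 - 4(-16) = 64, so r = (0 ± 8)/2.
Solving: r_1 = 4, r_2 = -4.

indicial: r^2 - 16 = 0; roots r_1 = 4, r_2 = -4


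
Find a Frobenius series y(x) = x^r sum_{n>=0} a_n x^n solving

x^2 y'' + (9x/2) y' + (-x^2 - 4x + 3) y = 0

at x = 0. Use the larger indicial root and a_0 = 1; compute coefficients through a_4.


Write in Frobenius form y'' + (p(x)/x) y' + (q(x)/x^2) y = 0:
  p(x) = 9/2,  q(x) = -x^2 - 4x + 3.
Indicial equation: r(r-1) + (9/2) r + (3) = 0 -> roots r_1 = -3/2, r_2 = -2.
Take r = r_1 = -3/2. Let y(x) = x^r sum_{n>=0} a_n x^n with a_0 = 1.
Substitute y = x^r sum a_n x^n and match x^{r+n}. The recurrence is
  D(n) a_n - 4 a_{n-1} - 1 a_{n-2} = 0,  where D(n) = (r+n)(r+n-1) + (9/2)(r+n) + (3).
  a_n = [4 a_{n-1} + 1 a_{n-2}] / D(n).
Since the indicial polynomial factors as (r - r_1)(r - r_2), D(n) = (r_1 + n - r_1)(r_1 + n - r_2) = n(n + 1/2).
Evaluating step by step (a_0 = 1):
  n = 1: D(1) = 1(1 + 1/2) = 3/2; numerator = 4(1) = 4; a_1 = (4)/(3/2) = 8/3
  n = 2: D(2) = 2(2 + 1/2) = 5; numerator = 4(8/3) + 1(1) = 35/3; a_2 = (35/3)/(5) = 7/3
  n = 3: D(3) = 3(3 + 1/2) = 21/2; numerator = 4(7/3) + 1(8/3) = 12; a_3 = (12)/(21/2) = 8/7
  n = 4: D(4) = 4(4 + 1/2) = 18; numerator = 4(8/7) + 1(7/3) = 145/21; a_4 = (145/21)/(18) = 145/378

r = -3/2; a_0 = 1; a_1 = 8/3; a_2 = 7/3; a_3 = 8/7; a_4 = 145/378


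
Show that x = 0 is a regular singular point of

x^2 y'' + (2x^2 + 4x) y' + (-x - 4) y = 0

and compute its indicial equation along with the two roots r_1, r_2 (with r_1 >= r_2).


Divide by x^2 to reach normal form y'' + P_1(x) y' + P_2(x) y = 0 with P_1(x) = 2 + 4/x and P_2(x) = -1/x - 4/x^2.
x = 0 is a singular point because the y'-coefficient 2 + 4/x has a pole at x = 0 and the y-coefficient -1/x - 4/x^2 has a pole at x = 0.
It is a regular singular point because x P_1(x) = p(x) = 2x + 4 and x^2 P_2(x) = q(x) = -x - 4 are polynomials, hence analytic at x = 0.
p(0) = 4,  q(0) = -4.
Indicial equation: r(r-1) + p(0) r + q(0) = 0, i.e. r^2 + (p(0) - 1) r + q(0) = 0, i.e. r^2 + 3 r - 4 = 0.
Discriminant: (3)^2 - 4(-4) = 25, so r = (-3 ± 5)/2.
Solving: r_1 = 1, r_2 = -4.

indicial: r^2 + 3 r - 4 = 0; roots r_1 = 1, r_2 = -4


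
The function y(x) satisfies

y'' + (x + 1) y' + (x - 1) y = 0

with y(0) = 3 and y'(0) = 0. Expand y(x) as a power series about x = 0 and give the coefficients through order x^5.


Ansatz: y(x) = sum_{n>=0} a_n x^n, so y'(x) = sum_{n>=1} n a_n x^(n-1) and y''(x) = sum_{n>=2} n(n-1) a_n x^(n-2).
Substitute into P(x) y'' + Q(x) y' + R(x) y = 0 with P(x) = 1, Q(x) = x + 1, R(x) = x - 1, and match powers of x.
Initial conditions: a_0 = 3, a_1 = 0.
Setting the coefficient of each power of x to zero and solving order by order (substituting the coefficients already found):
  x^0: 2 a_2 + a_1 - a_0 = 0  ->  2 a_2 = -a_1 + a_0 = 3  ->  a_2 = 3/2
  x^1: 6 a_3 + 2 a_2 + a_0 = 0  ->  6 a_3 = -2 a_2 - a_0 = -6  ->  a_3 = -1
  x^2: 12 a_4 + 3 a_3 + a_2 + a_1 = 0  ->  12 a_4 = -3 a_3 - a_2 - a_1 = 3/2  ->  a_4 = 1/8
  x^3: 20 a_5 + 4 a_4 + 2 a_3 + a_2 = 0  ->  20 a_5 = -4 a_4 - 2 a_3 - a_2 = 0  ->  a_5 = 0
Truncated series: y(x) = 3 + (3/2) x^2 - x^3 + (1/8) x^4 + O(x^6).

a_0 = 3; a_1 = 0; a_2 = 3/2; a_3 = -1; a_4 = 1/8; a_5 = 0


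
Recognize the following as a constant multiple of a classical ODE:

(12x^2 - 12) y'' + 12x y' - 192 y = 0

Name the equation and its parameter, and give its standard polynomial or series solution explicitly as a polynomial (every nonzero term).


All three coefficients share the factor -12; dividing through by -12 gives  (1 - x^2) y'' - x y' + 16 y = 0.
This matches the Chebyshev equation (1 - x^2) y'' - x y' + n^2 y = 0 (note the -x y' term, not -2x y') with n^2 = 16, so n = 4; the polynomial solution is T_4(x).
With y = sum_k a_k x^k, matching x^k gives (k+2)(k+1) a_{k+2} = (k^2 - n^2) a_k = (k - 4)(k + 4) a_k. The right side vanishes at k = 4, so the series with the parity of 4 terminates at degree 4.
Standard normalization: leading coefficient of T_n is 2^(n-1), so a_4 = 2^3 = 8. Work downward with a_k = (k+1)(k+2) a_{k+2} / ((k - 4)(k + 4)):
  a_2 = (3)(4)(8) / ((2 - 4)(2 + 4)) = 96/(-12) = -8
  a_0 = (1)(2)(-8) / ((0 - 4)(0 + 4)) = -16/(-16) = 1
Hence T_4(x) = 8 x^4 - 8 x^2 + 1.

T_4(x); series = 8 x^4 - 8 x^2 + 1


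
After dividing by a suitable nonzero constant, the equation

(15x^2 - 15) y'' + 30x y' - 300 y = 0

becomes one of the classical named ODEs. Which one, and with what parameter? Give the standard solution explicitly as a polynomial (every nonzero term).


All three coefficients share the factor -15; dividing through by -15 gives  (1 - x^2) y'' - 2x y' + 20 y = 0.
This matches the Legendre equation (1 - x^2) y'' - 2x y' + n(n+1) y = 0 (note the -2x y' term) with n(n+1) = 20, so n = 4; the polynomial solution is P_4(x).
With y = sum_k a_k x^k, matching x^k gives (k+2)(k+1) a_{k+2} = [k(k+1) - n(n+1)] a_k = (k - 4)(k + 5) a_k. The right side vanishes at k = 4, so the series with the parity of 4 terminates at degree 4.
Standard normalization (P_n(1) = 1): leading coefficient (2n)!/(2^n (n!)^2) = 40320/(16*576) = 35/8, so a_4 = 35/8. Work downward with a_k = (k+1)(k+2) a_{k+2} / ((k - 4)(k + 5)):
  a_2 = (3)(4)(35/8) / ((2 - 4)(2 + 5)) = (105/2)/(-14) = -15/4
  a_0 = (1)(2)(-15/4) / ((0 - 4)(0 + 5)) = (-15/2)/(-20) = 3/8
Hence P_4(x) = 35 x^4/8 - 15 x^2/4 + 3/8.

P_4(x); series = 35 x^4/8 - 15 x^2/4 + 3/8


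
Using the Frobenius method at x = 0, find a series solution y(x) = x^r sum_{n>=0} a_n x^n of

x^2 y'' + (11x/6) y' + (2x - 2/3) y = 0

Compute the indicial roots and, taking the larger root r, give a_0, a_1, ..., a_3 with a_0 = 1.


Write in Frobenius form y'' + (p(x)/x) y' + (q(x)/x^2) y = 0:
  p(x) = 11/6,  q(x) = 2x - 2/3.
Indicial equation: r(r-1) + (11/6) r + (-2/3) = 0 -> roots r_1 = 1/2, r_2 = -4/3.
Take r = r_1 = 1/2. Let y(x) = x^r sum_{n>=0} a_n x^n with a_0 = 1.
Substitute y = x^r sum a_n x^n and match x^{r+n}. The recurrence is
  D(n) a_n + 2 a_{n-1} = 0,  where D(n) = (r+n)(r+n-1) + (11/6)(r+n) + (-2/3).
  a_n = -2 / D(n) * a_{n-1}.
Since the indicial polynomial factors as (r - r_1)(r - r_2), D(n) = (r_1 + n - r_1)(r_1 + n - r_2) = n(n + 11/6).
Evaluating step by step (a_0 = 1):
  n = 1: D(1) = 1(1 + 11/6) = 17/6; numerator = -2(1) = -2; a_1 = (-2)/(17/6) = -12/17
  n = 2: D(2) = 2(2 + 11/6) = 23/3; numerator = -2(-12/17) = 24/17; a_2 = (24/17)/(23/3) = 72/391
  n = 3: D(3) = 3(3 + 11/6) = 29/2; numerator = -2(72/391) = -144/391; a_3 = (-144/391)/(29/2) = -288/11339

r = 1/2; a_0 = 1; a_1 = -12/17; a_2 = 72/391; a_3 = -288/11339


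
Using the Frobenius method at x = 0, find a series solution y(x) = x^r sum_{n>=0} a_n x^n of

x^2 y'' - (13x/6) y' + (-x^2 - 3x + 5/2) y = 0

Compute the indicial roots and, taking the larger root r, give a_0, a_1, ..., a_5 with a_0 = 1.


Write in Frobenius form y'' + (p(x)/x) y' + (q(x)/x^2) y = 0:
  p(x) = -13/6,  q(x) = -x^2 - 3x + 5/2.
Indicial equation: r(r-1) + (-13/6) r + (5/2) = 0 -> roots r_1 = 5/3, r_2 = 3/2.
Take r = r_1 = 5/3. Let y(x) = x^r sum_{n>=0} a_n x^n with a_0 = 1.
Substitute y = x^r sum a_n x^n and match x^{r+n}. The recurrence is
  D(n) a_n - 3 a_{n-1} - 1 a_{n-2} = 0,  where D(n) = (r+n)(r+n-1) + (-13/6)(r+n) + (5/2).
  a_n = [3 a_{n-1} + 1 a_{n-2}] / D(n).
Since the indicial polynomial factors as (r - r_1)(r - r_2), D(n) = (r_1 + n - r_1)(r_1 + n - r_2) = n(n + 1/6).
Evaluating step by step (a_0 = 1):
  n = 1: D(1) = 1(1 + 1/6) = 7/6; numerator = 3(1) = 3; a_1 = (3)/(7/6) = 18/7
  n = 2: D(2) = 2(2 + 1/6) = 13/3; numerator = 3(18/7) + 1(1) = 61/7; a_2 = (61/7)/(13/3) = 183/91
  n = 3: D(3) = 3(3 + 1/6) = 19/2; numerator = 3(183/91) + 1(18/7) = 783/91; a_3 = (783/91)/(19/2) = 1566/1729
  n = 4: D(4) = 4(4 + 1/6) = 50/3; numerator = 3(1566/1729) + 1(183/91) = 8175/1729; a_4 = (8175/1729)/(50/3) = 981/3458
  n = 5: D(5) = 5(5 + 1/6) = 155/6; numerator = 3(981/3458) + 1(1566/1729) = 6075/3458; a_5 = (6075/3458)/(155/6) = 3645/53599

r = 5/3; a_0 = 1; a_1 = 18/7; a_2 = 183/91; a_3 = 1566/1729; a_4 = 981/3458; a_5 = 3645/53599


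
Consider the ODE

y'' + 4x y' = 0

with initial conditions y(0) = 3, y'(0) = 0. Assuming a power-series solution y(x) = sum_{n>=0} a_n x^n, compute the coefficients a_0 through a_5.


Ansatz: y(x) = sum_{n>=0} a_n x^n, so y'(x) = sum_{n>=1} n a_n x^(n-1) and y''(x) = sum_{n>=2} n(n-1) a_n x^(n-2).
Substitute into P(x) y'' + Q(x) y' + R(x) y = 0 with P(x) = 1, Q(x) = 4x, R(x) = 0, and match powers of x.
Initial conditions: a_0 = 3, a_1 = 0.
Setting the coefficient of each power of x to zero and solving order by order (substituting the coefficients already found):
  x^0: 2 a_2 = 0  ->  a_2 = 0
  x^1: 6 a_3 + 4 a_1 = 0  ->  6 a_3 = -4 a_1 = 0  ->  a_3 = 0
  x^2: 12 a_4 + 8 a_2 = 0  ->  12 a_4 = -8 a_2 = 0  ->  a_4 = 0
  x^3: 20 a_5 + 12 a_3 = 0  ->  20 a_5 = -12 a_3 = 0  ->  a_5 = 0
Truncated series: y(x) = 3 + O(x^6).

a_0 = 3; a_1 = 0; a_2 = 0; a_3 = 0; a_4 = 0; a_5 = 0


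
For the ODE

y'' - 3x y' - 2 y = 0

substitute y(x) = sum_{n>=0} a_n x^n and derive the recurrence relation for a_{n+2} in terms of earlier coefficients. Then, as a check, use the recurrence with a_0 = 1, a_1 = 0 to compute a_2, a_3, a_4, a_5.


Substitute y = sum_n a_n x^n.
y''(x) has coefficient (n+2)(n+1) a_{n+2} at x^n;
-3 x y'(x) has coefficient -3 n a_n at x^n (shift);
-2 y(x) has coefficient -2 a_n at x^n.
Matching x^n: (n+2)(n+1) a_{n+2} + (-3n - 2) a_n = 0.
Thus a_{n+2} = (3n + 2) / ((n+1)(n+2)) * a_n.

Check with a_0 = 1, a_1 = 0 (apply the recurrence for n = 0, 1, 2, 3): a_0 = 1, a_1 = 0, a_2 = 1, a_3 = 0, a_4 = 2/3, a_5 = 0.

a_(n+2) = (3n + 2) / ((n+1)(n+2)) * a_n; check: a_0 = 1, a_1 = 0, a_2 = 1, a_3 = 0, a_4 = 2/3, a_5 = 0


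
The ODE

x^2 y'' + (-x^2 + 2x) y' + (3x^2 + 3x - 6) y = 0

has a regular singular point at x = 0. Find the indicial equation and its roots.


Divide by x^2 to reach normal form y'' + P_1(x) y' + P_2(x) y = 0 with P_1(x) = -1 + 2/x and P_2(x) = 3 + 3/x - 6/x^2.
x = 0 is a singular point because the y'-coefficient -1 + 2/x has a pole at x = 0 and the y-coefficient 3 + 3/x - 6/x^2 has a pole at x = 0.
It is a regular singular point because x P_1(x) = p(x) = 2 - x and x^2 P_2(x) = q(x) = 3x^2 + 3x - 6 are polynomials, hence analytic at x = 0.
p(0) = 2,  q(0) = -6.
Indicial equation: r(r-1) + p(0) r + q(0) = 0, i.e. r^2 + (p(0) - 1) r + q(0) = 0, i.e. r^2 + 1 r - 6 = 0.
Discriminant: (1)^2 - 4(-6) = 25, so r = (-1 ± 5)/2.
Solving: r_1 = 2, r_2 = -3.

indicial: r^2 + 1 r - 6 = 0; roots r_1 = 2, r_2 = -3


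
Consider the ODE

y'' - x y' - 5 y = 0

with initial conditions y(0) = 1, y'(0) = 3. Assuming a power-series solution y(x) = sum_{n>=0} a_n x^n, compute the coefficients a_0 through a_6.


Ansatz: y(x) = sum_{n>=0} a_n x^n, so y'(x) = sum_{n>=1} n a_n x^(n-1) and y''(x) = sum_{n>=2} n(n-1) a_n x^(n-2).
Substitute into P(x) y'' + Q(x) y' + R(x) y = 0 with P(x) = 1, Q(x) = -x, R(x) = -5, and match powers of x.
Initial conditions: a_0 = 1, a_1 = 3.
Setting the coefficient of each power of x to zero and solving order by order (substituting the coefficients already found):
  x^0: 2 a_2 - 5 a_0 = 0  ->  2 a_2 = 5 a_0 = 5  ->  a_2 = 5/2
  x^1: 6 a_3 - 6 a_1 = 0  ->  6 a_3 = 6 a_1 = 18  ->  a_3 = 3
  x^2: 12 a_4 - 7 a_2 = 0  ->  12 a_4 = 7 a_2 = 35/2  ->  a_4 = 35/24
  x^3: 20 a_5 - 8 a_3 = 0  ->  20 a_5 = 8 a_3 = 24  ->  a_5 = 6/5
  x^4: 30 a_6 - 9 a_4 = 0  ->  30 a_6 = 9 a_4 = 105/8  ->  a_6 = 7/16
Truncated series: y(x) = 1 + 3 x + (5/2) x^2 + 3 x^3 + (35/24) x^4 + (6/5) x^5 + (7/16) x^6 + O(x^7).

a_0 = 1; a_1 = 3; a_2 = 5/2; a_3 = 3; a_4 = 35/24; a_5 = 6/5; a_6 = 7/16


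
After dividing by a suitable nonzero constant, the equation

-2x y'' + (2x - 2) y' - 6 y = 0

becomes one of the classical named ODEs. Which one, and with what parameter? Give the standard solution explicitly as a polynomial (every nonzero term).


All three coefficients share the factor -2; dividing through by -2 gives  x y'' + (1 - x) y' + 3 y = 0.
This matches the Laguerre equation x y'' + (1 - x) y' + n y = 0 with n = 3; the polynomial solution is L_3(x).
With y = sum_k a_k x^k, matching x^k gives (k+1)k a_{k+1} + (k+1) a_{k+1} - k a_k + n a_k = 0, i.e. (k+1)^2 a_{k+1} = (k - n) a_k = (k - 3) a_k. The right side vanishes at k = 3, so the series terminates at degree 3.
Standard normalization L_n(0) = 1 gives a_0 = 1. Work upward with a_{k+1} = (k - 3) a_k / (k+1)^2:
  a_1 = (0 - 3)(1) / 1^2 = -3/1 = -3
  a_2 = (1 - 3)(-3) / 2^2 = 6/4 = 3/2
  a_3 = (2 - 3)(3/2) / 3^2 = (-3/2)/9 = -1/6
Hence L_3(x) = -x^3/6 + 3 x^2/2 - 3 x + 1.

L_3(x); series = -x^3/6 + 3 x^2/2 - 3 x + 1


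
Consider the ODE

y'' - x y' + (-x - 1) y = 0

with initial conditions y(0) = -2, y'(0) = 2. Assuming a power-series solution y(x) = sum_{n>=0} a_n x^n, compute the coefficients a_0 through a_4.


Ansatz: y(x) = sum_{n>=0} a_n x^n, so y'(x) = sum_{n>=1} n a_n x^(n-1) and y''(x) = sum_{n>=2} n(n-1) a_n x^(n-2).
Substitute into P(x) y'' + Q(x) y' + R(x) y = 0 with P(x) = 1, Q(x) = -x, R(x) = -x - 1, and match powers of x.
Initial conditions: a_0 = -2, a_1 = 2.
Setting the coefficient of each power of x to zero and solving order by order (substituting the coefficients already found):
  x^0: 2 a_2 - a_0 = 0  ->  2 a_2 = a_0 = -2  ->  a_2 = -1
  x^1: 6 a_3 - 2 a_1 - a_0 = 0  ->  6 a_3 = 2 a_1 + a_0 = 2  ->  a_3 = 1/3
  x^2: 12 a_4 - 3 a_2 - a_1 = 0  ->  12 a_4 = 3 a_2 + a_1 = -1  ->  a_4 = -1/12
Truncated series: y(x) = -2 + 2 x - x^2 + (1/3) x^3 - (1/12) x^4 + O(x^5).

a_0 = -2; a_1 = 2; a_2 = -1; a_3 = 1/3; a_4 = -1/12


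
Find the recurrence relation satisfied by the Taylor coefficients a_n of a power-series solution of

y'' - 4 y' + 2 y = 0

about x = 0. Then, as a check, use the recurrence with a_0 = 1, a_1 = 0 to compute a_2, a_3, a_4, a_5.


Substitute y = sum_n a_n x^n.
y''(x) has coefficient (n+2)(n+1) a_{n+2} at x^n;
-4 y'(x) has coefficient -4 (n+1) a_{n+1} at x^n;
2 y(x) has coefficient 2 a_n at x^n.
Matching x^n: (n+2)(n+1) a_{n+2} - 4 (n+1) a_{n+1} + 2 a_n = 0.
Thus a_{n+2} = [4 (n+1) a_{n+1} - 2 a_n] / ((n+1)(n+2)).

Check with a_0 = 1, a_1 = 0 (apply the recurrence for n = 0, 1, 2, 3): a_0 = 1, a_1 = 0, a_2 = -1, a_3 = -4/3, a_4 = -7/6, a_5 = -4/5.

a_(n+2) = [4 (n+1) a_(n+1) - 2 a_n] / ((n+1)(n+2)); check: a_0 = 1, a_1 = 0, a_2 = -1, a_3 = -4/3, a_4 = -7/6, a_5 = -4/5


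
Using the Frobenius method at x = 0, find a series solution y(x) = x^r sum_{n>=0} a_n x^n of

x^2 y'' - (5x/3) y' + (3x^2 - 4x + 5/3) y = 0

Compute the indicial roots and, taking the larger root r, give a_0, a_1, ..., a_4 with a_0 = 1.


Write in Frobenius form y'' + (p(x)/x) y' + (q(x)/x^2) y = 0:
  p(x) = -5/3,  q(x) = 3x^2 - 4x + 5/3.
Indicial equation: r(r-1) + (-5/3) r + (5/3) = 0 -> roots r_1 = 5/3, r_2 = 1.
Take r = r_1 = 5/3. Let y(x) = x^r sum_{n>=0} a_n x^n with a_0 = 1.
Substitute y = x^r sum a_n x^n and match x^{r+n}. The recurrence is
  D(n) a_n - 4 a_{n-1} + 3 a_{n-2} = 0,  where D(n) = (r+n)(r+n-1) + (-5/3)(r+n) + (5/3).
  a_n = [4 a_{n-1} - 3 a_{n-2}] / D(n).
Since the indicial polynomial factors as (r - r_1)(r - r_2), D(n) = (r_1 + n - r_1)(r_1 + n - r_2) = n(n + 2/3).
Evaluating step by step (a_0 = 1):
  n = 1: D(1) = 1(1 + 2/3) = 5/3; numerator = 4(1) = 4; a_1 = (4)/(5/3) = 12/5
  n = 2: D(2) = 2(2 + 2/3) = 16/3; numerator = 4(12/5) - 3(1) = 33/5; a_2 = (33/5)/(16/3) = 99/80
  n = 3: D(3) = 3(3 + 2/3) = 11; numerator = 4(99/80) - 3(12/5) = -9/4; a_3 = (-9/4)/(11) = -9/44
  n = 4: D(4) = 4(4 + 2/3) = 56/3; numerator = 4(-9/44) - 3(99/80) = -3987/880; a_4 = (-3987/880)/(56/3) = -11961/49280

r = 5/3; a_0 = 1; a_1 = 12/5; a_2 = 99/80; a_3 = -9/44; a_4 = -11961/49280


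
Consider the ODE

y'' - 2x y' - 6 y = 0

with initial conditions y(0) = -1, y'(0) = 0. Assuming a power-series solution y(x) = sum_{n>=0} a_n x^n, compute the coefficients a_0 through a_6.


Ansatz: y(x) = sum_{n>=0} a_n x^n, so y'(x) = sum_{n>=1} n a_n x^(n-1) and y''(x) = sum_{n>=2} n(n-1) a_n x^(n-2).
Substitute into P(x) y'' + Q(x) y' + R(x) y = 0 with P(x) = 1, Q(x) = -2x, R(x) = -6, and match powers of x.
Initial conditions: a_0 = -1, a_1 = 0.
Setting the coefficient of each power of x to zero and solving order by order (substituting the coefficients already found):
  x^0: 2 a_2 - 6 a_0 = 0  ->  2 a_2 = 6 a_0 = -6  ->  a_2 = -3
  x^1: 6 a_3 - 8 a_1 = 0  ->  6 a_3 = 8 a_1 = 0  ->  a_3 = 0
  x^2: 12 a_4 - 10 a_2 = 0  ->  12 a_4 = 10 a_2 = -30  ->  a_4 = -5/2
  x^3: 20 a_5 - 12 a_3 = 0  ->  20 a_5 = 12 a_3 = 0  ->  a_5 = 0
  x^4: 30 a_6 - 14 a_4 = 0  ->  30 a_6 = 14 a_4 = -35  ->  a_6 = -7/6
Truncated series: y(x) = -1 - 3 x^2 - (5/2) x^4 - (7/6) x^6 + O(x^7).

a_0 = -1; a_1 = 0; a_2 = -3; a_3 = 0; a_4 = -5/2; a_5 = 0; a_6 = -7/6


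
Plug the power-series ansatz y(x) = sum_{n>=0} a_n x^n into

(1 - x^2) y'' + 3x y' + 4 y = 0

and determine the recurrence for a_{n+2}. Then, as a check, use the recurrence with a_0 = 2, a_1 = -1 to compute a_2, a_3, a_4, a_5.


Substitute y = sum_n a_n x^n.
(1 - 1 x^2) y'' contributes (n+2)(n+1) a_{n+2} - n(n-1) a_n at x^n.
3 x y'(x) contributes 3 n a_n at x^n.
4 y(x) contributes 4 a_n at x^n.
Matching x^n: (n+2)(n+1) a_{n+2} + (-n(n-1) + 3 n + 4) a_n = 0.
Thus a_{n+2} = (n(n-1) - 3 n - 4) / ((n+1)(n+2)) * a_n.

Check with a_0 = 2, a_1 = -1 (apply the recurrence for n = 0, 1, 2, 3): a_0 = 2, a_1 = -1, a_2 = -4, a_3 = 7/6, a_4 = 8/3, a_5 = -49/120.

a_(n+2) = (n(n-1) - 3 n - 4) / ((n+1)(n+2)) * a_n; check: a_0 = 2, a_1 = -1, a_2 = -4, a_3 = 7/6, a_4 = 8/3, a_5 = -49/120


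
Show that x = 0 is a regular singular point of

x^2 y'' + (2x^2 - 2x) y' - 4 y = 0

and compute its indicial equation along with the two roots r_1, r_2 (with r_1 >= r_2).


Divide by x^2 to reach normal form y'' + P_1(x) y' + P_2(x) y = 0 with P_1(x) = 2 - 2/x and P_2(x) = -4/x^2.
x = 0 is a singular point because the y'-coefficient 2 - 2/x has a pole at x = 0 and the y-coefficient -4/x^2 has a pole at x = 0.
It is a regular singular point because x P_1(x) = p(x) = 2x - 2 and x^2 P_2(x) = q(x) = -4 are polynomials, hence analytic at x = 0.
p(0) = -2,  q(0) = -4.
Indicial equation: r(r-1) + p(0) r + q(0) = 0, i.e. r^2 + (p(0) - 1) r + q(0) = 0, i.e. r^2 - 3 r - 4 = 0.
Discriminant: (-3)^2 - 4(-4) = 25, so r = (3 ± 5)/2.
Solving: r_1 = 4, r_2 = -1.

indicial: r^2 - 3 r - 4 = 0; roots r_1 = 4, r_2 = -1


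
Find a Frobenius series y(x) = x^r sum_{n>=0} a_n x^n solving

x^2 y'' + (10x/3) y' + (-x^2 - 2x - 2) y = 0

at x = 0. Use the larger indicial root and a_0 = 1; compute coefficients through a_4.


Write in Frobenius form y'' + (p(x)/x) y' + (q(x)/x^2) y = 0:
  p(x) = 10/3,  q(x) = -x^2 - 2x - 2.
Indicial equation: r(r-1) + (10/3) r + (-2) = 0 -> roots r_1 = 2/3, r_2 = -3.
Take r = r_1 = 2/3. Let y(x) = x^r sum_{n>=0} a_n x^n with a_0 = 1.
Substitute y = x^r sum a_n x^n and match x^{r+n}. The recurrence is
  D(n) a_n - 2 a_{n-1} - 1 a_{n-2} = 0,  where D(n) = (r+n)(r+n-1) + (10/3)(r+n) + (-2).
  a_n = [2 a_{n-1} + 1 a_{n-2}] / D(n).
Since the indicial polynomial factors as (r - r_1)(r - r_2), D(n) = (r_1 + n - r_1)(r_1 + n - r_2) = n(n + 11/3).
Evaluating step by step (a_0 = 1):
  n = 1: D(1) = 1(1 + 11/3) = 14/3; numerator = 2(1) = 2; a_1 = (2)/(14/3) = 3/7
  n = 2: D(2) = 2(2 + 11/3) = 34/3; numerator = 2(3/7) + 1(1) = 13/7; a_2 = (13/7)/(34/3) = 39/238
  n = 3: D(3) = 3(3 + 11/3) = 20; numerator = 2(39/238) + 1(3/7) = 90/119; a_3 = (90/119)/(20) = 9/238
  n = 4: D(4) = 4(4 + 11/3) = 92/3; numerator = 2(9/238) + 1(39/238) = 57/238; a_4 = (57/238)/(92/3) = 171/21896

r = 2/3; a_0 = 1; a_1 = 3/7; a_2 = 39/238; a_3 = 9/238; a_4 = 171/21896
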